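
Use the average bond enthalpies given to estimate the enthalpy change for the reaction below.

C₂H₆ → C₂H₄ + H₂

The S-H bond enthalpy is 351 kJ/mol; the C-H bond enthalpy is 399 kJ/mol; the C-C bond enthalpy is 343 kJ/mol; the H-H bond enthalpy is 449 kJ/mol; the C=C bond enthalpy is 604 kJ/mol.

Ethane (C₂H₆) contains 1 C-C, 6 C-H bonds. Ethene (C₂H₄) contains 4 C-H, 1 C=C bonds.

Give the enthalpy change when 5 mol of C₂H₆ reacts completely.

Bonds broken (reactants):
  C-C: 1 × 343 = 343
  C-H: 6 × 399 = 2394
  Σ(broken) = 2737 kJ
Bonds formed (products):
  C-H: 4 × 399 = 1596
  C=C: 1 × 604 = 604
  H-H: 1 × 449 = 449
  Σ(formed) = 2649 kJ
ΔH = Σ(broken) − Σ(formed) = 2737 − 2649 = +88 kJ
For 5× the reaction as written: 5 × (+88) = +440 kJ

ΔH = +440 kJ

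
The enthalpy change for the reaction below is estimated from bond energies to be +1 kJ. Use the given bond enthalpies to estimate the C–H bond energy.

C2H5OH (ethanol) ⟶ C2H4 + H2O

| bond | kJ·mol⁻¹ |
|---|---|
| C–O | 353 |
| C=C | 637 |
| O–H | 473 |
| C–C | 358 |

Let D be the C–H bond energy.
Σ(broken) = 1×358 + 5×D + 1×353 + 1×473 = 1184 + 5D
Σ(formed) = 4×D + 1×637 + 2×473 = 1583 + 4D
ΔH = Σ(broken) − Σ(formed) = (1184 + 5D) − (1583 + 4D) = −399 + D
Setting this equal to +1 kJ gives D = 400 kJ/mol.

D(C–H) ≈ 400 kJ/mol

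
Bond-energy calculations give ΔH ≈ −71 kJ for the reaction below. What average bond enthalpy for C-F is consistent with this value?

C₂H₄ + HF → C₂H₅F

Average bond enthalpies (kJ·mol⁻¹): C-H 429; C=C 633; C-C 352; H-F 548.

D(C-F) ≈ 471 kJ/mol

Let D be the C-F bond energy.
Σ(broken) = 4×429 + 1×633 + 1×548 = 2897
Σ(formed) = 1×352 + 1×D + 5×429 = 2497 + D
ΔH = Σ(broken) − Σ(formed) = (2897) − (2497 + D) = +400 − D
Setting this equal to −71 kJ gives D = 471 kJ/mol.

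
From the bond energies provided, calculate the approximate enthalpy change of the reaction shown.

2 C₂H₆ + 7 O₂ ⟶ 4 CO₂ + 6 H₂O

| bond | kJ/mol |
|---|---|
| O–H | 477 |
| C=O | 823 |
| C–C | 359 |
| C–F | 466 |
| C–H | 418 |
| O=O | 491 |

ΔH ≈ −3137 kJ

Bonds broken (reactants):
  C–C: 2 × 359 = 718
  C–H: 12 × 418 = 5016
  O=O: 7 × 491 = 3437
  Σ(broken) = 9171 kJ
Bonds formed (products):
  C=O: 8 × 823 = 6584
  O–H: 12 × 477 = 5724
  Σ(formed) = 12308 kJ
ΔH = Σ(broken) − Σ(formed) = 9171 − 12308 = −3137 kJ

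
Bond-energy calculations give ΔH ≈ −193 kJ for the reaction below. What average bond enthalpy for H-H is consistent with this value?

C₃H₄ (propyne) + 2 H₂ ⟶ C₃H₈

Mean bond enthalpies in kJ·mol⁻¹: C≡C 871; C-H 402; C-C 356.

D(H-H) ≈ 450 kJ/mol

Let D be the H-H bond energy.
Σ(broken) = 1×871 + 1×356 + 4×402 + 2×D = 2835 + 2D
Σ(formed) = 2×356 + 8×402 = 3928
ΔH = Σ(broken) − Σ(formed) = (2835 + 2D) − (3928) = −1093 + 2D
Setting this equal to −193 kJ gives 2D = 900, so D = 450 kJ/mol.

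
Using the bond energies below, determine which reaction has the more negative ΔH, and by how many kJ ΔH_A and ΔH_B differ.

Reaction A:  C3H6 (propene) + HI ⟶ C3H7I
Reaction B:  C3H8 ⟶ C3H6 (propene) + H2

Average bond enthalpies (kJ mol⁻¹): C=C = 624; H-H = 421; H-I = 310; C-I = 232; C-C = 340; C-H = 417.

Reaction A:
  Bonds broken (reactants):
    C-C: 1 × 340 = 340
    C-H: 6 × 417 = 2502
    C=C: 1 × 624 = 624
    H-I: 1 × 310 = 310
    Σ(broken) = 3776 kJ
  Bonds formed (products):
    C-C: 2 × 340 = 680
    C-H: 7 × 417 = 2919
    C-I: 1 × 232 = 232
    Σ(formed) = 3831 kJ
  ΔH_A = 3776 − 3831 = −55 kJ
Reaction B:
  Bonds broken (reactants):
    C-C: 2 × 340 = 680
    C-H: 8 × 417 = 3336
    Σ(broken) = 4016 kJ
  Bonds formed (products):
    C-C: 1 × 340 = 340
    C-H: 6 × 417 = 2502
    C=C: 1 × 624 = 624
    H-H: 1 × 421 = 421
    Σ(formed) = 3887 kJ
  ΔH_B = 4016 − 3887 = +129 kJ
ΔH_A − ΔH_B = −184 kJ, so reaction A has the more negative ΔH; |ΔH_A − ΔH_B| = 184 kJ.

Reaction A, by 184 kJ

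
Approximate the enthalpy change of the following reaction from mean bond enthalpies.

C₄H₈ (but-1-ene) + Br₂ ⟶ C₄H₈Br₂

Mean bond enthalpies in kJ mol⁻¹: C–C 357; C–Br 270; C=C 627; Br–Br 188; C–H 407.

Bonds broken (reactants):
  Br–Br: 1 × 188 = 188
  C–C: 2 × 357 = 714
  C–H: 8 × 407 = 3256
  C=C: 1 × 627 = 627
  Σ(broken) = 4785 kJ
Bonds formed (products):
  C–Br: 2 × 270 = 540
  C–C: 3 × 357 = 1071
  C–H: 8 × 407 = 3256
  Σ(formed) = 4867 kJ
ΔH = Σ(broken) − Σ(formed) = 4785 − 4867 = −82 kJ

ΔH ≈ −82 kJ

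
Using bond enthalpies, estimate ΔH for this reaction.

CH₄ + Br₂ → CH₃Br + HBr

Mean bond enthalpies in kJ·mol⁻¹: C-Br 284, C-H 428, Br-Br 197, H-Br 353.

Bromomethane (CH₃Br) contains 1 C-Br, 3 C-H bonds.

ΔH ≈ −12 kJ

Bonds broken (reactants):
  Br-Br: 1 × 197 = 197
  C-H: 4 × 428 = 1712
  Σ(broken) = 1909 kJ
Bonds formed (products):
  C-Br: 1 × 284 = 284
  C-H: 3 × 428 = 1284
  H-Br: 1 × 353 = 353
  Σ(formed) = 1921 kJ
ΔH = Σ(broken) − Σ(formed) = 1909 − 1921 = −12 kJ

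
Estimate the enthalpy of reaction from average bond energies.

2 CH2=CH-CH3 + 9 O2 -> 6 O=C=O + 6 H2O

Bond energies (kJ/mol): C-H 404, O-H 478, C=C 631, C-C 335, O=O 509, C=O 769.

ΔH ≈ −3603 kJ

Bonds broken (reactants):
  C-C: 2 × 335 = 670
  C-H: 12 × 404 = 4848
  C=C: 2 × 631 = 1262
  O=O: 9 × 509 = 4581
  Σ(broken) = 11361 kJ
Bonds formed (products):
  C=O: 12 × 769 = 9228
  O-H: 12 × 478 = 5736
  Σ(formed) = 14964 kJ
ΔH = Σ(broken) − Σ(formed) = 11361 − 14964 = −3603 kJ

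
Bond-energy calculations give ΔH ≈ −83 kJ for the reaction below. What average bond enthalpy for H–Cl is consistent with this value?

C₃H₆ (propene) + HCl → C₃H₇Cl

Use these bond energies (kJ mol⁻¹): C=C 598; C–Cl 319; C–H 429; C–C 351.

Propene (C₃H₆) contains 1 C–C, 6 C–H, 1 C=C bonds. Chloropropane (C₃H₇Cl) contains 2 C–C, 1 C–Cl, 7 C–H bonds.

D(H–Cl) ≈ 418 kJ/mol

Let D be the H–Cl bond energy.
Σ(broken) = 1×351 + 6×429 + 1×598 + 1×D = 3523 + D
Σ(formed) = 2×351 + 1×319 + 7×429 = 4024
ΔH = Σ(broken) − Σ(formed) = (3523 + D) − (4024) = −501 + D
Setting this equal to −83 kJ gives D = 418 kJ/mol.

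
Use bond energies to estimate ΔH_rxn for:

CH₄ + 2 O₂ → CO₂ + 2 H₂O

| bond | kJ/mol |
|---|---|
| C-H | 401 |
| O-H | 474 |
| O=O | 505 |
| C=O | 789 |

ΔH ≈ −860 kJ

Bonds broken (reactants):
  C-H: 4 × 401 = 1604
  O=O: 2 × 505 = 1010
  Σ(broken) = 2614 kJ
Bonds formed (products):
  C=O: 2 × 789 = 1578
  O-H: 4 × 474 = 1896
  Σ(formed) = 3474 kJ
ΔH = Σ(broken) − Σ(formed) = 2614 − 3474 = −860 kJ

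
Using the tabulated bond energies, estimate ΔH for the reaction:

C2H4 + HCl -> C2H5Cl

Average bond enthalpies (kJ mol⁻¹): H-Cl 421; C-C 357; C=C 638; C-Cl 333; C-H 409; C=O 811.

Bonds broken (reactants):
  C-H: 4 × 409 = 1636
  C=C: 1 × 638 = 638
  H-Cl: 1 × 421 = 421
  Σ(broken) = 2695 kJ
Bonds formed (products):
  C-C: 1 × 357 = 357
  C-Cl: 1 × 333 = 333
  C-H: 5 × 409 = 2045
  Σ(formed) = 2735 kJ
ΔH = Σ(broken) − Σ(formed) = 2695 − 2735 = −40 kJ

ΔH ≈ −40 kJ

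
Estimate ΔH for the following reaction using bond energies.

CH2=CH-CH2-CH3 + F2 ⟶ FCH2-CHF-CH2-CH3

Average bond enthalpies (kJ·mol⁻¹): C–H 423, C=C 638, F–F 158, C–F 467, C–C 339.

Bonds broken (reactants):
  C–C: 2 × 339 = 678
  C–H: 8 × 423 = 3384
  C=C: 1 × 638 = 638
  F–F: 1 × 158 = 158
  Σ(broken) = 4858 kJ
Bonds formed (products):
  C–C: 3 × 339 = 1017
  C–F: 2 × 467 = 934
  C–H: 8 × 423 = 3384
  Σ(formed) = 5335 kJ
ΔH = Σ(broken) − Σ(formed) = 4858 − 5335 = −477 kJ

ΔH ≈ −477 kJ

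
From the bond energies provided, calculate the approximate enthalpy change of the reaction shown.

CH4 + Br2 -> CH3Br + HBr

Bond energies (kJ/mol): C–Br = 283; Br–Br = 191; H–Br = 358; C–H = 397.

ΔH ≈ −53 kJ

Bonds broken (reactants):
  Br–Br: 1 × 191 = 191
  C–H: 4 × 397 = 1588
  Σ(broken) = 1779 kJ
Bonds formed (products):
  C–Br: 1 × 283 = 283
  C–H: 3 × 397 = 1191
  H–Br: 1 × 358 = 358
  Σ(formed) = 1832 kJ
ΔH = Σ(broken) − Σ(formed) = 1779 − 1832 = −53 kJ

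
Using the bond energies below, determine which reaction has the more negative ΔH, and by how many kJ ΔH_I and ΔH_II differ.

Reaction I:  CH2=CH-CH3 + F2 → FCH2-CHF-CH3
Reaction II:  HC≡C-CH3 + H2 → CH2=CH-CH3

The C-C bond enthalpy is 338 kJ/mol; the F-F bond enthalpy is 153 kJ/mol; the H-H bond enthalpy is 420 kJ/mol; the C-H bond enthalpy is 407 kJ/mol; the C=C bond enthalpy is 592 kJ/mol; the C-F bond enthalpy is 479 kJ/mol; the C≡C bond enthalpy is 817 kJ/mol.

Reaction I, by 382 kJ

Reaction I:
  Bonds broken (reactants):
    C-C: 1 × 338 = 338
    C-H: 6 × 407 = 2442
    C=C: 1 × 592 = 592
    F-F: 1 × 153 = 153
    Σ(broken) = 3525 kJ
  Bonds formed (products):
    C-C: 2 × 338 = 676
    C-F: 2 × 479 = 958
    C-H: 6 × 407 = 2442
    Σ(formed) = 4076 kJ
  ΔH_I = 3525 − 4076 = −551 kJ
Reaction II:
  Bonds broken (reactants):
    C≡C: 1 × 817 = 817
    C-C: 1 × 338 = 338
    C-H: 4 × 407 = 1628
    H-H: 1 × 420 = 420
    Σ(broken) = 3203 kJ
  Bonds formed (products):
    C-C: 1 × 338 = 338
    C-H: 6 × 407 = 2442
    C=C: 1 × 592 = 592
    Σ(formed) = 3372 kJ
  ΔH_II = 3203 − 3372 = −169 kJ
ΔH_I − ΔH_II = −382 kJ, so reaction I has the more negative ΔH; |ΔH_I − ΔH_II| = 382 kJ.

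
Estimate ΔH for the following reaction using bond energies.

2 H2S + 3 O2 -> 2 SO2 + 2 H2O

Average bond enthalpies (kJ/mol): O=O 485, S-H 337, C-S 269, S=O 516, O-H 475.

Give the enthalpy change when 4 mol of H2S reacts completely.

Bonds broken (reactants):
  O=O: 3 × 485 = 1455
  S-H: 4 × 337 = 1348
  Σ(broken) = 2803 kJ
Bonds formed (products):
  O-H: 4 × 475 = 1900
  S=O: 4 × 516 = 2064
  Σ(formed) = 3964 kJ
ΔH = Σ(broken) − Σ(formed) = 2803 − 3964 = −1161 kJ
For 2× the reaction as written: 2 × (−1161) = −2322 kJ

ΔH = −2322 kJ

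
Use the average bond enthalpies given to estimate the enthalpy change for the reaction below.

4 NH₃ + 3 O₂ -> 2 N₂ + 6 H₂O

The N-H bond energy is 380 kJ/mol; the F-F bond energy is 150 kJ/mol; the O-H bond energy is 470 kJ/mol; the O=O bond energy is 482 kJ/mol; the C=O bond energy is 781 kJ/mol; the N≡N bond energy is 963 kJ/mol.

Bonds broken (reactants):
  N-H: 12 × 380 = 4560
  O=O: 3 × 482 = 1446
  Σ(broken) = 6006 kJ
Bonds formed (products):
  N≡N: 2 × 963 = 1926
  O-H: 12 × 470 = 5640
  Σ(formed) = 7566 kJ
ΔH = Σ(broken) − Σ(formed) = 6006 − 7566 = −1560 kJ

ΔH ≈ −1560 kJ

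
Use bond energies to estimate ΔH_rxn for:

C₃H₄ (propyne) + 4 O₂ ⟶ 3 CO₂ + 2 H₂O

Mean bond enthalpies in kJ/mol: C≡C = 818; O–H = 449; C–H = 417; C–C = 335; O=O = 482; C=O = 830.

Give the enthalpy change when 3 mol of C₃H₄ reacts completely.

ΔH = −6081 kJ

Bonds broken (reactants):
  C≡C: 1 × 818 = 818
  C–C: 1 × 335 = 335
  C–H: 4 × 417 = 1668
  O=O: 4 × 482 = 1928
  Σ(broken) = 4749 kJ
Bonds formed (products):
  C=O: 6 × 830 = 4980
  O–H: 4 × 449 = 1796
  Σ(formed) = 6776 kJ
ΔH = Σ(broken) − Σ(formed) = 4749 − 6776 = −2027 kJ
For 3× the reaction as written: 3 × (−2027) = −6081 kJ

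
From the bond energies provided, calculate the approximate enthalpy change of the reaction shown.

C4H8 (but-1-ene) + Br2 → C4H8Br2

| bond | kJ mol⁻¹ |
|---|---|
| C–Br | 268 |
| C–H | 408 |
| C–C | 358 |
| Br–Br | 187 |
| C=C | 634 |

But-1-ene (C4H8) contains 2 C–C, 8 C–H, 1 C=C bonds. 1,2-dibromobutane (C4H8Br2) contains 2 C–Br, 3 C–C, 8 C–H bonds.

ΔH ≈ −73 kJ

Bonds broken (reactants):
  Br–Br: 1 × 187 = 187
  C–C: 2 × 358 = 716
  C–H: 8 × 408 = 3264
  C=C: 1 × 634 = 634
  Σ(broken) = 4801 kJ
Bonds formed (products):
  C–Br: 2 × 268 = 536
  C–C: 3 × 358 = 1074
  C–H: 8 × 408 = 3264
  Σ(formed) = 4874 kJ
ΔH = Σ(broken) − Σ(formed) = 4801 − 4874 = −73 kJ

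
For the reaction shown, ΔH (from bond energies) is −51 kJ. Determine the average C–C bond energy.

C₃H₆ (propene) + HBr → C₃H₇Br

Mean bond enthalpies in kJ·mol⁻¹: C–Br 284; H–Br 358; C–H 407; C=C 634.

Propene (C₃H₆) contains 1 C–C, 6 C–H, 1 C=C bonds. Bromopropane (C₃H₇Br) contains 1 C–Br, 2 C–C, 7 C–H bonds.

D(C–C) ≈ 352 kJ/mol

Let D be the C–C bond energy.
Σ(broken) = 1×D + 6×407 + 1×634 + 1×358 = 3434 + D
Σ(formed) = 1×284 + 2×D + 7×407 = 3133 + 2D
ΔH = Σ(broken) − Σ(formed) = (3434 + D) − (3133 + 2D) = +301 − D
Setting this equal to −51 kJ gives D = 352 kJ/mol.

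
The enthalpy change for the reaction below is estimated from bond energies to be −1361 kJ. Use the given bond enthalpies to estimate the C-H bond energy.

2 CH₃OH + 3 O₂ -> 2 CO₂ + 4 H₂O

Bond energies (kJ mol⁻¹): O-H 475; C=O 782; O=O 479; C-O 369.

D(C-H) ≈ 407 kJ/mol

Let D be the C-H bond energy.
Σ(broken) = 6×D + 2×369 + 2×475 + 3×479 = 3125 + 6D
Σ(formed) = 4×782 + 8×475 = 6928
ΔH = Σ(broken) − Σ(formed) = (3125 + 6D) − (6928) = −3803 + 6D
Setting this equal to −1361 kJ gives 6D = 2442, so D = 407 kJ/mol.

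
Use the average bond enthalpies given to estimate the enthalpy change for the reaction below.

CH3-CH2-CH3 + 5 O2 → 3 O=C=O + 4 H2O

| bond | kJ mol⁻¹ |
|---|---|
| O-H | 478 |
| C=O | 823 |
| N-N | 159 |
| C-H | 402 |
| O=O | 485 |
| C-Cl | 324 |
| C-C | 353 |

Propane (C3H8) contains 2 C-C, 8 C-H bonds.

ΔH ≈ −2415 kJ

Bonds broken (reactants):
  C-C: 2 × 353 = 706
  C-H: 8 × 402 = 3216
  O=O: 5 × 485 = 2425
  Σ(broken) = 6347 kJ
Bonds formed (products):
  C=O: 6 × 823 = 4938
  O-H: 8 × 478 = 3824
  Σ(formed) = 8762 kJ
ΔH = Σ(broken) − Σ(formed) = 6347 − 8762 = −2415 kJ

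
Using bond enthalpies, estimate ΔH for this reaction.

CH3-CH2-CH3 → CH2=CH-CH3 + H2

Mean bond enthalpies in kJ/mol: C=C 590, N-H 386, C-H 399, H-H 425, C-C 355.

Bonds broken (reactants):
  C-C: 2 × 355 = 710
  C-H: 8 × 399 = 3192
  Σ(broken) = 3902 kJ
Bonds formed (products):
  C-C: 1 × 355 = 355
  C-H: 6 × 399 = 2394
  C=C: 1 × 590 = 590
  H-H: 1 × 425 = 425
  Σ(formed) = 3764 kJ
ΔH = Σ(broken) − Σ(formed) = 3902 − 3764 = +138 kJ

ΔH ≈ +138 kJ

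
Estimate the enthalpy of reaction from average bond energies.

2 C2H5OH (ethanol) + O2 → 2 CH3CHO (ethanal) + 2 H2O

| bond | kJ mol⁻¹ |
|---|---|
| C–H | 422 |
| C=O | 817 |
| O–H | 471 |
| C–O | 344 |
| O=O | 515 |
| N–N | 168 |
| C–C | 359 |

Bonds broken (reactants):
  C–C: 2 × 359 = 718
  C–H: 10 × 422 = 4220
  C–O: 2 × 344 = 688
  O–H: 2 × 471 = 942
  O=O: 1 × 515 = 515
  Σ(broken) = 7083 kJ
Bonds formed (products):
  C–C: 2 × 359 = 718
  C–H: 8 × 422 = 3376
  C=O: 2 × 817 = 1634
  O–H: 4 × 471 = 1884
  Σ(formed) = 7612 kJ
ΔH = Σ(broken) − Σ(formed) = 7083 − 7612 = −529 kJ

ΔH ≈ −529 kJ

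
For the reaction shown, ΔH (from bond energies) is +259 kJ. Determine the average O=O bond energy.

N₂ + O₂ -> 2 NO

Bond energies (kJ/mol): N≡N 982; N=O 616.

Let D be the O=O bond energy.
Σ(broken) = 1×982 + 1×D = 982 + D
Σ(formed) = 2×616 = 1232
ΔH = Σ(broken) − Σ(formed) = (982 + D) − (1232) = −250 + D
Setting this equal to +259 kJ gives D = 509 kJ/mol.

D(O=O) ≈ 509 kJ/mol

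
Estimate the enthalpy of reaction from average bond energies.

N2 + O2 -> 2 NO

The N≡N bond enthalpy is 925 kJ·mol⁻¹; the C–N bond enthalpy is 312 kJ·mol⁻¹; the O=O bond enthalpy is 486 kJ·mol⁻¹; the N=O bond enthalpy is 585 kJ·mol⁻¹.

ΔH ≈ +241 kJ

Bonds broken (reactants):
  N≡N: 1 × 925 = 925
  O=O: 1 × 486 = 486
  Σ(broken) = 1411 kJ
Bonds formed (products):
  N=O: 2 × 585 = 1170
  Σ(formed) = 1170 kJ
ΔH = Σ(broken) − Σ(formed) = 1411 − 1170 = +241 kJ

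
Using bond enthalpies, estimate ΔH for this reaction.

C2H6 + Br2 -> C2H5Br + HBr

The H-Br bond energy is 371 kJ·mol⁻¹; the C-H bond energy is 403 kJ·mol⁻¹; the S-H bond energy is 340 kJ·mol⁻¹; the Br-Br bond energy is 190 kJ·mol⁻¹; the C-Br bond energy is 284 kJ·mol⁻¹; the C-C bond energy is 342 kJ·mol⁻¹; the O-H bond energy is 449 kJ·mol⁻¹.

ΔH ≈ −62 kJ

Bonds broken (reactants):
  Br-Br: 1 × 190 = 190
  C-C: 1 × 342 = 342
  C-H: 6 × 403 = 2418
  Σ(broken) = 2950 kJ
Bonds formed (products):
  C-Br: 1 × 284 = 284
  C-C: 1 × 342 = 342
  C-H: 5 × 403 = 2015
  H-Br: 1 × 371 = 371
  Σ(formed) = 3012 kJ
ΔH = Σ(broken) − Σ(formed) = 2950 − 3012 = −62 kJ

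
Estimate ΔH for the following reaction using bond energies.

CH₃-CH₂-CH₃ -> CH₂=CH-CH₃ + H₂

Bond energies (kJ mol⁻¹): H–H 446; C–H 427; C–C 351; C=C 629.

ΔH ≈ +130 kJ

Bonds broken (reactants):
  C–C: 2 × 351 = 702
  C–H: 8 × 427 = 3416
  Σ(broken) = 4118 kJ
Bonds formed (products):
  C–C: 1 × 351 = 351
  C–H: 6 × 427 = 2562
  C=C: 1 × 629 = 629
  H–H: 1 × 446 = 446
  Σ(formed) = 3988 kJ
ΔH = Σ(broken) − Σ(formed) = 4118 − 3988 = +130 kJ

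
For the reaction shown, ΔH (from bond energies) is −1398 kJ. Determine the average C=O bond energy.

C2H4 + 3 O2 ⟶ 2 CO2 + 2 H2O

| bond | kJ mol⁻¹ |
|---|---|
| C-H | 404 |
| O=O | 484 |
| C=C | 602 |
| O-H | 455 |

Let D be the C=O bond energy.
Σ(broken) = 4×404 + 1×602 + 3×484 = 3670
Σ(formed) = 4×D + 4×455 = 1820 + 4D
ΔH = Σ(broken) − Σ(formed) = (3670) − (1820 + 4D) = +1850 − 4D
Setting this equal to −1398 kJ gives 4D = 3248, so D = 812 kJ/mol.

D(C=O) ≈ 812 kJ/mol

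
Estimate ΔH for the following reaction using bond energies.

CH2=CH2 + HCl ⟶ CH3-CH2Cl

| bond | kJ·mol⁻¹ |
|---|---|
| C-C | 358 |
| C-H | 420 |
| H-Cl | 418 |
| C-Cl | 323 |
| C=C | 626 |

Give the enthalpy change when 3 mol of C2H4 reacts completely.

Bonds broken (reactants):
  C-H: 4 × 420 = 1680
  C=C: 1 × 626 = 626
  H-Cl: 1 × 418 = 418
  Σ(broken) = 2724 kJ
Bonds formed (products):
  C-C: 1 × 358 = 358
  C-Cl: 1 × 323 = 323
  C-H: 5 × 420 = 2100
  Σ(formed) = 2781 kJ
ΔH = Σ(broken) − Σ(formed) = 2724 − 2781 = −57 kJ
For 3× the reaction as written: 3 × (−57) = −171 kJ

ΔH = −171 kJ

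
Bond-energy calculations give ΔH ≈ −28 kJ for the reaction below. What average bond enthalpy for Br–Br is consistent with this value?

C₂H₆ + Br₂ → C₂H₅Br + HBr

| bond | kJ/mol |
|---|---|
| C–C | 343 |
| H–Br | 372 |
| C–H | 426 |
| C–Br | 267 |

Let D be the Br–Br bond energy.
Σ(broken) = 1×D + 1×343 + 6×426 = 2899 + D
Σ(formed) = 1×267 + 1×343 + 5×426 + 1×372 = 3112
ΔH = Σ(broken) − Σ(formed) = (2899 + D) − (3112) = −213 + D
Setting this equal to −28 kJ gives D = 185 kJ/mol.

D(Br–Br) ≈ 185 kJ/mol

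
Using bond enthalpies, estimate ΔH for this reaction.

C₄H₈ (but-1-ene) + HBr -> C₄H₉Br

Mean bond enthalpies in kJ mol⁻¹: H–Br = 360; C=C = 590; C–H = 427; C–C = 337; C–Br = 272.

Bonds broken (reactants):
  C–C: 2 × 337 = 674
  C–H: 8 × 427 = 3416
  C=C: 1 × 590 = 590
  H–Br: 1 × 360 = 360
  Σ(broken) = 5040 kJ
Bonds formed (products):
  C–Br: 1 × 272 = 272
  C–C: 3 × 337 = 1011
  C–H: 9 × 427 = 3843
  Σ(formed) = 5126 kJ
ΔH = Σ(broken) − Σ(formed) = 5040 − 5126 = −86 kJ

ΔH ≈ −86 kJ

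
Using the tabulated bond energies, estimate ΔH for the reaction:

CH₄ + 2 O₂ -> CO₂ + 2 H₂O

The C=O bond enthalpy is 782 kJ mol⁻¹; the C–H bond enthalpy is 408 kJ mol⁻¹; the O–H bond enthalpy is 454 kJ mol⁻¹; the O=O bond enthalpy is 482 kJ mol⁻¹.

ΔH ≈ −784 kJ

Bonds broken (reactants):
  C–H: 4 × 408 = 1632
  O=O: 2 × 482 = 964
  Σ(broken) = 2596 kJ
Bonds formed (products):
  C=O: 2 × 782 = 1564
  O–H: 4 × 454 = 1816
  Σ(formed) = 3380 kJ
ΔH = Σ(broken) − Σ(formed) = 2596 − 3380 = −784 kJ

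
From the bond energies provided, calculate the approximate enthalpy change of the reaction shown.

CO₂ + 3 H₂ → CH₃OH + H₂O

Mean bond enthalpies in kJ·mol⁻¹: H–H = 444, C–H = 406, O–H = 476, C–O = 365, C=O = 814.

ΔH ≈ −51 kJ

Bonds broken (reactants):
  C=O: 2 × 814 = 1628
  H–H: 3 × 444 = 1332
  Σ(broken) = 2960 kJ
Bonds formed (products):
  C–H: 3 × 406 = 1218
  C–O: 1 × 365 = 365
  O–H: 3 × 476 = 1428
  Σ(formed) = 3011 kJ
ΔH = Σ(broken) − Σ(formed) = 2960 − 3011 = −51 kJ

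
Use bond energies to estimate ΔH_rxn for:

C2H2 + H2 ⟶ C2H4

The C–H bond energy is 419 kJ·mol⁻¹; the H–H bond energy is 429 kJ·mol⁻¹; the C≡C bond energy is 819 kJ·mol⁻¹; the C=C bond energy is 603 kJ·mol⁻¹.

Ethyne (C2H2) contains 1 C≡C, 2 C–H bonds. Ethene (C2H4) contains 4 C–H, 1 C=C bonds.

ΔH ≈ −193 kJ

Bonds broken (reactants):
  C≡C: 1 × 819 = 819
  C–H: 2 × 419 = 838
  H–H: 1 × 429 = 429
  Σ(broken) = 2086 kJ
Bonds formed (products):
  C–H: 4 × 419 = 1676
  C=C: 1 × 603 = 603
  Σ(formed) = 2279 kJ
ΔH = Σ(broken) − Σ(formed) = 2086 − 2279 = −193 kJ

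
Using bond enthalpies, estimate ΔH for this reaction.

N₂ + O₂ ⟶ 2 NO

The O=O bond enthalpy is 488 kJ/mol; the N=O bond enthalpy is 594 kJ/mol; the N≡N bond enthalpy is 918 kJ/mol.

Bonds broken (reactants):
  N≡N: 1 × 918 = 918
  O=O: 1 × 488 = 488
  Σ(broken) = 1406 kJ
Bonds formed (products):
  N=O: 2 × 594 = 1188
  Σ(formed) = 1188 kJ
ΔH = Σ(broken) − Σ(formed) = 1406 − 1188 = +218 kJ

ΔH ≈ +218 kJ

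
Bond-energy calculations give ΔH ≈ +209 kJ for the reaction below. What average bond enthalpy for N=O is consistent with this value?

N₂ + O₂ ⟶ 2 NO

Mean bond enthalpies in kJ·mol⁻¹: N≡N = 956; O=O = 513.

D(N=O) ≈ 630 kJ/mol

Let D be the N=O bond energy.
Σ(broken) = 1×956 + 1×513 = 1469
Σ(formed) = 2×D = 2D
ΔH = Σ(broken) − Σ(formed) = (1469) − (2D) = +1469 − 2D
Setting this equal to +209 kJ gives 2D = 1260, so D = 630 kJ/mol.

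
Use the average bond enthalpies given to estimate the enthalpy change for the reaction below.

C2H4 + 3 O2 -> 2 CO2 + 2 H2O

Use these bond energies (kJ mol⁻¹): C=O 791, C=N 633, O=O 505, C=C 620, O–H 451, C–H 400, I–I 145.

Bonds broken (reactants):
  C–H: 4 × 400 = 1600
  C=C: 1 × 620 = 620
  O=O: 3 × 505 = 1515
  Σ(broken) = 3735 kJ
Bonds formed (products):
  C=O: 4 × 791 = 3164
  O–H: 4 × 451 = 1804
  Σ(formed) = 4968 kJ
ΔH = Σ(broken) − Σ(formed) = 3735 − 4968 = −1233 kJ

ΔH ≈ −1233 kJ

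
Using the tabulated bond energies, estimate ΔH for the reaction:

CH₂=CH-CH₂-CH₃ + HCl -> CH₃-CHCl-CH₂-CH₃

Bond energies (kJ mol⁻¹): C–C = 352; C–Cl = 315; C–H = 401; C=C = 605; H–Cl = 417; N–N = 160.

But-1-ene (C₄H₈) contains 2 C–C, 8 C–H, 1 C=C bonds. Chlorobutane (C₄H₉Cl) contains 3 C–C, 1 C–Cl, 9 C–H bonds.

Bonds broken (reactants):
  C–C: 2 × 352 = 704
  C–H: 8 × 401 = 3208
  C=C: 1 × 605 = 605
  H–Cl: 1 × 417 = 417
  Σ(broken) = 4934 kJ
Bonds formed (products):
  C–C: 3 × 352 = 1056
  C–Cl: 1 × 315 = 315
  C–H: 9 × 401 = 3609
  Σ(formed) = 4980 kJ
ΔH = Σ(broken) − Σ(formed) = 4934 − 4980 = −46 kJ

ΔH ≈ −46 kJ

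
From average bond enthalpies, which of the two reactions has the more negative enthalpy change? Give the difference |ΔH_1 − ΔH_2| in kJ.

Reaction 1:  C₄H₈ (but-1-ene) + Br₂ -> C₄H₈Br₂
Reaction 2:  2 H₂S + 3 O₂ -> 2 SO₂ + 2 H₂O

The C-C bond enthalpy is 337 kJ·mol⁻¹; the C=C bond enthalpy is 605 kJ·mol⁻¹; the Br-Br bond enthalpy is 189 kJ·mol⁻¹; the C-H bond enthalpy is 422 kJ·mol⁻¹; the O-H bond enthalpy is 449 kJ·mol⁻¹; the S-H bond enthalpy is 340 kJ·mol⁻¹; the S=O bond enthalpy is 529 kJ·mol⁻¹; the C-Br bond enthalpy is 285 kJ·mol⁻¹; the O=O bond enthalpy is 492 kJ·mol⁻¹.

Reaction 2, by 963 kJ

Reaction 1:
  Bonds broken (reactants):
    Br-Br: 1 × 189 = 189
    C-C: 2 × 337 = 674
    C-H: 8 × 422 = 3376
    C=C: 1 × 605 = 605
    Σ(broken) = 4844 kJ
  Bonds formed (products):
    C-Br: 2 × 285 = 570
    C-C: 3 × 337 = 1011
    C-H: 8 × 422 = 3376
    Σ(formed) = 4957 kJ
  ΔH_1 = 4844 − 4957 = −113 kJ
Reaction 2:
  Bonds broken (reactants):
    O=O: 3 × 492 = 1476
    S-H: 4 × 340 = 1360
    Σ(broken) = 2836 kJ
  Bonds formed (products):
    O-H: 4 × 449 = 1796
    S=O: 4 × 529 = 2116
    Σ(formed) = 3912 kJ
  ΔH_2 = 2836 − 3912 = −1076 kJ
ΔH_1 − ΔH_2 = +963 kJ, so reaction 2 has the more negative ΔH; |ΔH_1 − ΔH_2| = 963 kJ.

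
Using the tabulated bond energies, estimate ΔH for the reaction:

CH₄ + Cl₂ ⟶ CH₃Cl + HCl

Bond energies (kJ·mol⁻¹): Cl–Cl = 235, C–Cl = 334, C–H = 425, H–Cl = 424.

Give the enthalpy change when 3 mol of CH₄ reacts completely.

ΔH = −294 kJ

Bonds broken (reactants):
  C–H: 4 × 425 = 1700
  Cl–Cl: 1 × 235 = 235
  Σ(broken) = 1935 kJ
Bonds formed (products):
  C–Cl: 1 × 334 = 334
  C–H: 3 × 425 = 1275
  H–Cl: 1 × 424 = 424
  Σ(formed) = 2033 kJ
ΔH = Σ(broken) − Σ(formed) = 1935 − 2033 = −98 kJ
For 3× the reaction as written: 3 × (−98) = −294 kJ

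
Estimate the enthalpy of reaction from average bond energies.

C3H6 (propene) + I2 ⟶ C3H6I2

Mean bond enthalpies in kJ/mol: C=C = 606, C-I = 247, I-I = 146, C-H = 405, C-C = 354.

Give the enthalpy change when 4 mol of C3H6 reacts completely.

Bonds broken (reactants):
  C-C: 1 × 354 = 354
  C-H: 6 × 405 = 2430
  C=C: 1 × 606 = 606
  I-I: 1 × 146 = 146
  Σ(broken) = 3536 kJ
Bonds formed (products):
  C-C: 2 × 354 = 708
  C-H: 6 × 405 = 2430
  C-I: 2 × 247 = 494
  Σ(formed) = 3632 kJ
ΔH = Σ(broken) − Σ(formed) = 3536 − 3632 = −96 kJ
For 4× the reaction as written: 4 × (−96) = −384 kJ

ΔH = −384 kJ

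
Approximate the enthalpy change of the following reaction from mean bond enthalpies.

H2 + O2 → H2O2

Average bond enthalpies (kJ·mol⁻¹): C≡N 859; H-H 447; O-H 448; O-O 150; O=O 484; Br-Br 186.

ΔH ≈ −115 kJ

Bonds broken (reactants):
  H-H: 1 × 447 = 447
  O=O: 1 × 484 = 484
  Σ(broken) = 931 kJ
Bonds formed (products):
  O-H: 2 × 448 = 896
  O-O: 1 × 150 = 150
  Σ(formed) = 1046 kJ
ΔH = Σ(broken) − Σ(formed) = 931 − 1046 = −115 kJ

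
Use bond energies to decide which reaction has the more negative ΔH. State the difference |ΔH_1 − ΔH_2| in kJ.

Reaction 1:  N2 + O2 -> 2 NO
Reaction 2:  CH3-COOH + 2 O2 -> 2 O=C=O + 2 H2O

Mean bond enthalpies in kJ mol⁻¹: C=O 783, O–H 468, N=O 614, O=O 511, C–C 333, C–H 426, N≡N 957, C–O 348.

Reaction 1:
  Bonds broken (reactants):
    N≡N: 1 × 957 = 957
    O=O: 1 × 511 = 511
    Σ(broken) = 1468 kJ
  Bonds formed (products):
    N=O: 2 × 614 = 1228
    Σ(formed) = 1228 kJ
  ΔH_1 = 1468 − 1228 = +240 kJ
Reaction 2:
  Bonds broken (reactants):
    C–C: 1 × 333 = 333
    C–H: 3 × 426 = 1278
    C–O: 1 × 348 = 348
    C=O: 1 × 783 = 783
    O–H: 1 × 468 = 468
    O=O: 2 × 511 = 1022
    Σ(broken) = 4232 kJ
  Bonds formed (products):
    C=O: 4 × 783 = 3132
    O–H: 4 × 468 = 1872
    Σ(formed) = 5004 kJ
  ΔH_2 = 4232 − 5004 = −772 kJ
ΔH_1 − ΔH_2 = +1012 kJ, so reaction 2 has the more negative ΔH; |ΔH_1 − ΔH_2| = 1012 kJ.

Reaction 2, by 1012 kJ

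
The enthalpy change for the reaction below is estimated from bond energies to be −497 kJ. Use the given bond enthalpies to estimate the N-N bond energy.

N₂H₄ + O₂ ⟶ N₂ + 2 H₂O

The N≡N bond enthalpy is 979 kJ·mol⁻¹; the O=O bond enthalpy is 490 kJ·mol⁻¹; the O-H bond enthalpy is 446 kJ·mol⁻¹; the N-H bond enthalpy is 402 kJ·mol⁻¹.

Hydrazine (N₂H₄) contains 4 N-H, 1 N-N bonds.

D(N-N) ≈ 168 kJ/mol

Let D be the N-N bond energy.
Σ(broken) = 4×402 + 1×D + 1×490 = 2098 + D
Σ(formed) = 1×979 + 4×446 = 2763
ΔH = Σ(broken) − Σ(formed) = (2098 + D) − (2763) = −665 + D
Setting this equal to −497 kJ gives D = 168 kJ/mol.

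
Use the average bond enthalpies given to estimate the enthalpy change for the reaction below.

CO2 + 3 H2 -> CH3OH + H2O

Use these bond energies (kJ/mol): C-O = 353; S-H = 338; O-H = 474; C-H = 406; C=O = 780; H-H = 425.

ΔH ≈ −158 kJ

Bonds broken (reactants):
  C=O: 2 × 780 = 1560
  H-H: 3 × 425 = 1275
  Σ(broken) = 2835 kJ
Bonds formed (products):
  C-H: 3 × 406 = 1218
  C-O: 1 × 353 = 353
  O-H: 3 × 474 = 1422
  Σ(formed) = 2993 kJ
ΔH = Σ(broken) − Σ(formed) = 2835 − 2993 = −158 kJ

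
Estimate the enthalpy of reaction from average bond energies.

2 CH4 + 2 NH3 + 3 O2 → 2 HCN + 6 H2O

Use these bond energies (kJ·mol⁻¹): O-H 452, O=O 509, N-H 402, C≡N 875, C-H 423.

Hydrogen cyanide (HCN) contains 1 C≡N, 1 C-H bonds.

ΔH ≈ −697 kJ

Bonds broken (reactants):
  C-H: 8 × 423 = 3384
  N-H: 6 × 402 = 2412
  O=O: 3 × 509 = 1527
  Σ(broken) = 7323 kJ
Bonds formed (products):
  C≡N: 2 × 875 = 1750
  C-H: 2 × 423 = 846
  O-H: 12 × 452 = 5424
  Σ(formed) = 8020 kJ
ΔH = Σ(broken) − Σ(formed) = 7323 − 8020 = −697 kJ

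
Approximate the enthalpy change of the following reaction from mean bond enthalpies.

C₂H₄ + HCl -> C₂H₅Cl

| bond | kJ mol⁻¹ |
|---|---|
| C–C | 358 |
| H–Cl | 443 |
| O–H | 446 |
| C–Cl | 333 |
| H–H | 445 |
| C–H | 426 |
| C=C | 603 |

ΔH ≈ −71 kJ

Bonds broken (reactants):
  C–H: 4 × 426 = 1704
  C=C: 1 × 603 = 603
  H–Cl: 1 × 443 = 443
  Σ(broken) = 2750 kJ
Bonds formed (products):
  C–C: 1 × 358 = 358
  C–Cl: 1 × 333 = 333
  C–H: 5 × 426 = 2130
  Σ(formed) = 2821 kJ
ΔH = Σ(broken) − Σ(formed) = 2750 − 2821 = −71 kJ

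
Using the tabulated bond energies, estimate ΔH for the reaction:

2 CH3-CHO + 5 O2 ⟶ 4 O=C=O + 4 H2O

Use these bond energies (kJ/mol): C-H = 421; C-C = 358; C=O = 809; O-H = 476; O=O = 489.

ΔH ≈ −2133 kJ

Bonds broken (reactants):
  C-C: 2 × 358 = 716
  C-H: 8 × 421 = 3368
  C=O: 2 × 809 = 1618
  O=O: 5 × 489 = 2445
  Σ(broken) = 8147 kJ
Bonds formed (products):
  C=O: 8 × 809 = 6472
  O-H: 8 × 476 = 3808
  Σ(formed) = 10280 kJ
ΔH = Σ(broken) − Σ(formed) = 8147 − 10280 = −2133 kJ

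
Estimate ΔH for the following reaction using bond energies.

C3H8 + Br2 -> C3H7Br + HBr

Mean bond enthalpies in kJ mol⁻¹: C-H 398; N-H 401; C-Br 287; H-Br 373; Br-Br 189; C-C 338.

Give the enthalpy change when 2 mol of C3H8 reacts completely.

Bonds broken (reactants):
  Br-Br: 1 × 189 = 189
  C-C: 2 × 338 = 676
  C-H: 8 × 398 = 3184
  Σ(broken) = 4049 kJ
Bonds formed (products):
  C-Br: 1 × 287 = 287
  C-C: 2 × 338 = 676
  C-H: 7 × 398 = 2786
  H-Br: 1 × 373 = 373
  Σ(formed) = 4122 kJ
ΔH = Σ(broken) − Σ(formed) = 4049 − 4122 = −73 kJ
For 2× the reaction as written: 2 × (−73) = −146 kJ

ΔH = −146 kJ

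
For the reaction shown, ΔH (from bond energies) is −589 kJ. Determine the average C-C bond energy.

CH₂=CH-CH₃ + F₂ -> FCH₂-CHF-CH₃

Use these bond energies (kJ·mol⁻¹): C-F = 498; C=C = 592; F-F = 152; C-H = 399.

Let D be the C-C bond energy.
Σ(broken) = 1×D + 6×399 + 1×592 + 1×152 = 3138 + D
Σ(formed) = 2×D + 2×498 + 6×399 = 3390 + 2D
ΔH = Σ(broken) − Σ(formed) = (3138 + D) − (3390 + 2D) = −252 − D
Setting this equal to −589 kJ gives D = 337 kJ/mol.

D(C-C) ≈ 337 kJ/mol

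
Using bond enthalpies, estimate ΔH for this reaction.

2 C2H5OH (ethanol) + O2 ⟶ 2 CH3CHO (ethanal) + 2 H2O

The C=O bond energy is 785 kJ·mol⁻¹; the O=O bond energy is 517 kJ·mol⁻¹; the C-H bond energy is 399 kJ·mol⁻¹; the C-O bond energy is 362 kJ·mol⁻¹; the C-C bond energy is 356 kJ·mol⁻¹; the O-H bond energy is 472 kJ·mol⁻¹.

ΔH ≈ −475 kJ

Bonds broken (reactants):
  C-C: 2 × 356 = 712
  C-H: 10 × 399 = 3990
  C-O: 2 × 362 = 724
  O-H: 2 × 472 = 944
  O=O: 1 × 517 = 517
  Σ(broken) = 6887 kJ
Bonds formed (products):
  C-C: 2 × 356 = 712
  C-H: 8 × 399 = 3192
  C=O: 2 × 785 = 1570
  O-H: 4 × 472 = 1888
  Σ(formed) = 7362 kJ
ΔH = Σ(broken) − Σ(formed) = 6887 − 7362 = −475 kJ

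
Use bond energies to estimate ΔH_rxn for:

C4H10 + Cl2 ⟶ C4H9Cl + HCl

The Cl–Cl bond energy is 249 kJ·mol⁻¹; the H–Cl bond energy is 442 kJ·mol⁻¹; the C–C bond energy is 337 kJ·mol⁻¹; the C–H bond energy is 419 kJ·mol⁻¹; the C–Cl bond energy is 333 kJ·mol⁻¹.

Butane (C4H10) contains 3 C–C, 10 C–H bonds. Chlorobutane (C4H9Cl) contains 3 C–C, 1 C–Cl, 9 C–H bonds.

ΔH ≈ −107 kJ

Bonds broken (reactants):
  C–C: 3 × 337 = 1011
  C–H: 10 × 419 = 4190
  Cl–Cl: 1 × 249 = 249
  Σ(broken) = 5450 kJ
Bonds formed (products):
  C–C: 3 × 337 = 1011
  C–Cl: 1 × 333 = 333
  C–H: 9 × 419 = 3771
  H–Cl: 1 × 442 = 442
  Σ(formed) = 5557 kJ
ΔH = Σ(broken) − Σ(formed) = 5450 − 5557 = −107 kJ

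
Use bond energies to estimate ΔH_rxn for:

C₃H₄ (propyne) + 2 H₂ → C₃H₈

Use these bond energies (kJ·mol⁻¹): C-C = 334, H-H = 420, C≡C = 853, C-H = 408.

Bonds broken (reactants):
  C≡C: 1 × 853 = 853
  C-C: 1 × 334 = 334
  C-H: 4 × 408 = 1632
  H-H: 2 × 420 = 840
  Σ(broken) = 3659 kJ
Bonds formed (products):
  C-C: 2 × 334 = 668
  C-H: 8 × 408 = 3264
  Σ(formed) = 3932 kJ
ΔH = Σ(broken) − Σ(formed) = 3659 − 3932 = −273 kJ

ΔH ≈ −273 kJ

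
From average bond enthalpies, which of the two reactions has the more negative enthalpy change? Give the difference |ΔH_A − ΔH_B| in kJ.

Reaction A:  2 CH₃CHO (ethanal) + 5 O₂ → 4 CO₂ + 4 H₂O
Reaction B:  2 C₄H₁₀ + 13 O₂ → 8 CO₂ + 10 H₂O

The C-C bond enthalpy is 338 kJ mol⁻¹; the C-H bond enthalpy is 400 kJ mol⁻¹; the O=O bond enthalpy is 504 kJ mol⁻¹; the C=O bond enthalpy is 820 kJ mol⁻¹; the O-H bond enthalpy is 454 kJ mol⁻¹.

Reaction B, by 3464 kJ

Reaction A:
  Bonds broken (reactants):
    C-C: 2 × 338 = 676
    C-H: 8 × 400 = 3200
    C=O: 2 × 820 = 1640
    O=O: 5 × 504 = 2520
    Σ(broken) = 8036 kJ
  Bonds formed (products):
    C=O: 8 × 820 = 6560
    O-H: 8 × 454 = 3632
    Σ(formed) = 10192 kJ
  ΔH_A = 8036 − 10192 = −2156 kJ
Reaction B:
  Bonds broken (reactants):
    C-C: 6 × 338 = 2028
    C-H: 20 × 400 = 8000
    O=O: 13 × 504 = 6552
    Σ(broken) = 16580 kJ
  Bonds formed (products):
    C=O: 16 × 820 = 13120
    O-H: 20 × 454 = 9080
    Σ(formed) = 22200 kJ
  ΔH_B = 16580 − 22200 = −5620 kJ
ΔH_A − ΔH_B = +3464 kJ, so reaction B has the more negative ΔH; |ΔH_A − ΔH_B| = 3464 kJ.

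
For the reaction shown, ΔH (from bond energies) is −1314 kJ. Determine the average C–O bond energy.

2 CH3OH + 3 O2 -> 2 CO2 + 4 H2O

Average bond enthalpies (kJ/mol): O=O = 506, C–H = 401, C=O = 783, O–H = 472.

D(C–O) ≈ 363 kJ/mol

Let D be the C–O bond energy.
Σ(broken) = 6×401 + 2×D + 2×472 + 3×506 = 4868 + 2D
Σ(formed) = 4×783 + 8×472 = 6908
ΔH = Σ(broken) − Σ(formed) = (4868 + 2D) − (6908) = −2040 + 2D
Setting this equal to −1314 kJ gives 2D = 726, so D = 363 kJ/mol.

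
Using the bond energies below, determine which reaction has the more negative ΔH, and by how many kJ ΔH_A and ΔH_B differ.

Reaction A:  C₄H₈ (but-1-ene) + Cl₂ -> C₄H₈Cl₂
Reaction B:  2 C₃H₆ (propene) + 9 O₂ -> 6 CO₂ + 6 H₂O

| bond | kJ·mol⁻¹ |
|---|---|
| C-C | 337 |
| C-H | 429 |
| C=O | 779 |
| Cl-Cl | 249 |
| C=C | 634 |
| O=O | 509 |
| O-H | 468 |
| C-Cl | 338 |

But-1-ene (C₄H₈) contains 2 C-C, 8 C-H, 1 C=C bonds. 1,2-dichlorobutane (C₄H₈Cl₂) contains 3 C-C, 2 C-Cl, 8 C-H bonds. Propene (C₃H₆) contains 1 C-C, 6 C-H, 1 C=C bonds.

Reaction B, by 3163 kJ

Reaction A:
  Bonds broken (reactants):
    C-C: 2 × 337 = 674
    C-H: 8 × 429 = 3432
    C=C: 1 × 634 = 634
    Cl-Cl: 1 × 249 = 249
    Σ(broken) = 4989 kJ
  Bonds formed (products):
    C-C: 3 × 337 = 1011
    C-Cl: 2 × 338 = 676
    C-H: 8 × 429 = 3432
    Σ(formed) = 5119 kJ
  ΔH_A = 4989 − 5119 = −130 kJ
Reaction B:
  Bonds broken (reactants):
    C-C: 2 × 337 = 674
    C-H: 12 × 429 = 5148
    C=C: 2 × 634 = 1268
    O=O: 9 × 509 = 4581
    Σ(broken) = 11671 kJ
  Bonds formed (products):
    C=O: 12 × 779 = 9348
    O-H: 12 × 468 = 5616
    Σ(formed) = 14964 kJ
  ΔH_B = 11671 − 14964 = −3293 kJ
ΔH_A − ΔH_B = +3163 kJ, so reaction B has the more negative ΔH; |ΔH_A − ΔH_B| = 3163 kJ.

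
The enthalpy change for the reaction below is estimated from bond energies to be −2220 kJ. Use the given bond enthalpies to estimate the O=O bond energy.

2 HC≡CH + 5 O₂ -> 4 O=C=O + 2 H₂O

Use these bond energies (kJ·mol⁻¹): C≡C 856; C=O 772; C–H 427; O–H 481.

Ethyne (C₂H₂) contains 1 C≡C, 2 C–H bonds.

Let D be the O=O bond energy.
Σ(broken) = 2×856 + 4×427 + 5×D = 3420 + 5D
Σ(formed) = 8×772 + 4×481 = 8100
ΔH = Σ(broken) − Σ(formed) = (3420 + 5D) − (8100) = −4680 + 5D
Setting this equal to −2220 kJ gives 5D = 2460, so D = 492 kJ/mol.

D(O=O) ≈ 492 kJ/mol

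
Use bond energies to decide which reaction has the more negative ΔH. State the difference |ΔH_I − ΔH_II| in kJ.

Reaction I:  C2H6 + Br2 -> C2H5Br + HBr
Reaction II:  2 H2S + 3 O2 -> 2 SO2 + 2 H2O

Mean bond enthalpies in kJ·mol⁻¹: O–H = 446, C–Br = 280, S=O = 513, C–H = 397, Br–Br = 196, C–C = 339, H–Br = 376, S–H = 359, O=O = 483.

Reaction I:
  Bonds broken (reactants):
    Br–Br: 1 × 196 = 196
    C–C: 1 × 339 = 339
    C–H: 6 × 397 = 2382
    Σ(broken) = 2917 kJ
  Bonds formed (products):
    C–Br: 1 × 280 = 280
    C–C: 1 × 339 = 339
    C–H: 5 × 397 = 1985
    H–Br: 1 × 376 = 376
    Σ(formed) = 2980 kJ
  ΔH_I = 2917 − 2980 = −63 kJ
Reaction II:
  Bonds broken (reactants):
    O=O: 3 × 483 = 1449
    S–H: 4 × 359 = 1436
    Σ(broken) = 2885 kJ
  Bonds formed (products):
    O–H: 4 × 446 = 1784
    S=O: 4 × 513 = 2052
    Σ(formed) = 3836 kJ
  ΔH_II = 2885 − 3836 = −951 kJ
ΔH_I − ΔH_II = +888 kJ, so reaction II has the more negative ΔH; |ΔH_I − ΔH_II| = 888 kJ.

Reaction II, by 888 kJ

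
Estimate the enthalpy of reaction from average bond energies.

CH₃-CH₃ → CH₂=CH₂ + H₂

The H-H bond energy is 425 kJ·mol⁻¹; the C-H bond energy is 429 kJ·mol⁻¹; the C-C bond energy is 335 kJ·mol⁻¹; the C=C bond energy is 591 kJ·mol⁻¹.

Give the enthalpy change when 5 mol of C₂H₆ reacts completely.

Bonds broken (reactants):
  C-C: 1 × 335 = 335
  C-H: 6 × 429 = 2574
  Σ(broken) = 2909 kJ
Bonds formed (products):
  C-H: 4 × 429 = 1716
  C=C: 1 × 591 = 591
  H-H: 1 × 425 = 425
  Σ(formed) = 2732 kJ
ΔH = Σ(broken) − Σ(formed) = 2909 − 2732 = +177 kJ
For 5× the reaction as written: 5 × (+177) = +885 kJ

ΔH = +885 kJ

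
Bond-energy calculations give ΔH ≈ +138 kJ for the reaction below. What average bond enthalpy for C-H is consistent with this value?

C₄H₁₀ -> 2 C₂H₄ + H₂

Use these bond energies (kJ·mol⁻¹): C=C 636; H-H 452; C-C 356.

D(C-H) ≈ 397 kJ/mol

Let D be the C-H bond energy.
Σ(broken) = 3×356 + 10×D = 1068 + 10D
Σ(formed) = 8×D + 2×636 + 1×452 = 1724 + 8D
ΔH = Σ(broken) − Σ(formed) = (1068 + 10D) − (1724 + 8D) = −656 + 2D
Setting this equal to +138 kJ gives 2D = 794, so D = 397 kJ/mol.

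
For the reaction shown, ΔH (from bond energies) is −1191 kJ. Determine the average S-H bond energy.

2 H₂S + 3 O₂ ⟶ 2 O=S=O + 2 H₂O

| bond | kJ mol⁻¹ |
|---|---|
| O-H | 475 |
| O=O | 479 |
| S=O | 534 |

Let D be the S-H bond energy.
Σ(broken) = 3×479 + 4×D = 1437 + 4D
Σ(formed) = 4×475 + 4×534 = 4036
ΔH = Σ(broken) − Σ(formed) = (1437 + 4D) − (4036) = −2599 + 4D
Setting this equal to −1191 kJ gives 4D = 1408, so D = 352 kJ/mol.

D(S-H) ≈ 352 kJ/mol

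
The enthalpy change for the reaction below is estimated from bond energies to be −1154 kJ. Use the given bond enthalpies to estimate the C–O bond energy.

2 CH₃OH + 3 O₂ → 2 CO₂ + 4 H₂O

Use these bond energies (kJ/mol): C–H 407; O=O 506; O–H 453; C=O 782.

Let D be the C–O bond energy.
Σ(broken) = 6×407 + 2×D + 2×453 + 3×506 = 4866 + 2D
Σ(formed) = 4×782 + 8×453 = 6752
ΔH = Σ(broken) − Σ(formed) = (4866 + 2D) − (6752) = −1886 + 2D
Setting this equal to −1154 kJ gives 2D = 732, so D = 366 kJ/mol.

D(C–O) ≈ 366 kJ/mol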